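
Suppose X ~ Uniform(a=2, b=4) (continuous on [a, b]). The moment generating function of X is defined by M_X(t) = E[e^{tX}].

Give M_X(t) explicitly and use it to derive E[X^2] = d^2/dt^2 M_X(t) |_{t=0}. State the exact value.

E[X^2] = M′′(0) = 28/3

M_X(t) = (e^(4*t) - e^(2*t))/(2*t)
M′(t) = (4*t*e^(4*t) - 2*t*e^(2*t) - e^(4*t) + e^(2*t))/(2*t^2)
M′′(t) = (8*t^2*e^(4*t) - 2*t^2*e^(2*t) - 4*t*e^(4*t) + 2*t*e^(2*t) + e^(4*t) - e^(2*t))/t^3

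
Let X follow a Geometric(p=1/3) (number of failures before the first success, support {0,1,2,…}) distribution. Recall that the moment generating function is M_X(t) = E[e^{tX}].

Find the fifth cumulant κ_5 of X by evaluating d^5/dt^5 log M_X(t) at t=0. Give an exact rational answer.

κ_5 = K^(5)(0) = 2190

M_X(t) = 1/(3*(1 - 2*e^(t)/3))
K_X(t) = log M_X(t) = -log(1 - 2*e^(t)/3) - log(3)
K^(5)(t) = (-48*e^(4*t) - 792*e^(3*t) - 1188*e^(2*t) - 162*e^(t))/(32*e^(5*t) - 240*e^(4*t) + 720*e^(3*t) - 1080*e^(2*t) + 810*e^(t) - 243)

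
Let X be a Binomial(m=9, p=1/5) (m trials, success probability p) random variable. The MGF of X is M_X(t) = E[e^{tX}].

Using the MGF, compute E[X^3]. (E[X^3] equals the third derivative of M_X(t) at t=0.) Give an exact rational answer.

E[X^3] = D^3[M](0) = 1809/125

M_X(t) = (e^(t)/5 + 4/5)^9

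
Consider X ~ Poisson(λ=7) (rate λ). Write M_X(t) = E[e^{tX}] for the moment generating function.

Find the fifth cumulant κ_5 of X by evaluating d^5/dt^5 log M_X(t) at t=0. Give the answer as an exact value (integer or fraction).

κ_5 = K′′′′′(0) = 7

M_X(t) = e^(7*e^(t) - 7)
K_X(t) = log M_X(t) = 7*e^(t) - 7
K′(t) = 7*e^(t)
K′′(t) = 7*e^(t)
K′′′(t) = 7*e^(t)
K′′′′(t) = 7*e^(t)
K′′′′′(t) = 7*e^(t)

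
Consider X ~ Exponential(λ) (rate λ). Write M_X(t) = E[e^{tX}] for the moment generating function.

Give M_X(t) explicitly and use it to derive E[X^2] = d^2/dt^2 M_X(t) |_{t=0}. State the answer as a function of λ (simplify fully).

M_X(t) = λ/(λ - t)
M^(2)(t) = -2*λ/(-λ^3 + 3*λ^2*t - 3*λ*t^2 + t^3)

E[X^2] = M^(2)(0) = 2/λ^2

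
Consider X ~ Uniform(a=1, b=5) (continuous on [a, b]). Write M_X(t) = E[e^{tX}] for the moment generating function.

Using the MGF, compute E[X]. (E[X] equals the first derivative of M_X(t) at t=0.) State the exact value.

E[X] = M′(0) = 3

M_X(t) = (e^(5*t) - e^(t))/(4*t)
M′(t) = (5*t*e^(5*t) - t*e^(t) - e^(5*t) + e^(t))/(4*t^2)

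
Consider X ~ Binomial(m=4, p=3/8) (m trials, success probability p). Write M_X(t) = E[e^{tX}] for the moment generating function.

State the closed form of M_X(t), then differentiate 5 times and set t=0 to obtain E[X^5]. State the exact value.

M_X(t) = (3*e^(t)/8 + 5/8)^4
D^5[M](t) = 81*e^(4*t)/4 + 32805*e^(3*t)/1024 + 675*e^(2*t)/64 + 375*e^(t)/1024

E[X^5] = D^5[M](0) = 16179/256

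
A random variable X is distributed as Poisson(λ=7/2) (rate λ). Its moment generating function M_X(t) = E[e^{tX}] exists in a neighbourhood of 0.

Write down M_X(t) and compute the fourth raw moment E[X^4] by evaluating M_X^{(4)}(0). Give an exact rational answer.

M_X(t) = e^(7*e^(t)/2 - 7/2)
M^(4)(t) = (2401*e^(4*t)*e^(7*e^(t)/2) + 4116*e^(3*t)*e^(7*e^(t)/2) + 1372*e^(2*t)*e^(7*e^(t)/2) + 56*e^(t)*e^(7*e^(t)/2))*e^(-7/2)/16

E[X^4] = M^(4)(0) = 7945/16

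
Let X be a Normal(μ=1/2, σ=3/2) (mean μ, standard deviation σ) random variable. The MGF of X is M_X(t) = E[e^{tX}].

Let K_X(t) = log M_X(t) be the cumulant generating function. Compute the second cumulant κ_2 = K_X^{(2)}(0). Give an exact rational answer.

M_X(t) = e^(9*t^2/8 + t/2)
K_X(t) = log M_X(t) = 9*t^2/8 + t/2
K^(2)(t) = 9/4

κ_2 = K^(2)(0) = 9/4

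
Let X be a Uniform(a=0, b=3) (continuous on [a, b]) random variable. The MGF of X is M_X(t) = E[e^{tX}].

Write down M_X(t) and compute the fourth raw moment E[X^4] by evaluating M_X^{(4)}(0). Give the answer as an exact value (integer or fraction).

M_X(t) = (e^(3*t) - 1)/(3*t)
M′(t) = (3*t*e^(3*t) - e^(3*t) + 1)/(3*t^2)
M′′(t) = (9*t^2*e^(3*t) - 6*t*e^(3*t) + 2*e^(3*t) - 2)/(3*t^3)
M′′′(t) = (9*t^3*e^(3*t) - 9*t^2*e^(3*t) + 6*t*e^(3*t) - 2*e^(3*t) + 2)/t^4
M′′′′(t) = (27*t^4*e^(3*t) - 36*t^3*e^(3*t) + 36*t^2*e^(3*t) - 24*t*e^(3*t) + 8*e^(3*t) - 8)/t^5

E[X^4] = M′′′′(0) = 81/5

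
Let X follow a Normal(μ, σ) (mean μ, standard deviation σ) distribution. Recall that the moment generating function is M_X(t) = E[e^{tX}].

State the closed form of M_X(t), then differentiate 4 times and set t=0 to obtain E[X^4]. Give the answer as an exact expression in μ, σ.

M_X(t) = e^(μ*t + σ^2*t^2/2)
dM/dt = μ*e^(μ*t)*e^(σ^2*t^2/2) + σ^2*t*e^(μ*t)*e^(σ^2*t^2/2)
d^2M/dt^2 = μ^2*e^(μ*t)*e^(σ^2*t^2/2) + 2*μ*σ^2*t*e^(μ*t)*e^(σ^2*t^2/2) + σ^4*t^2*e^(μ*t)*e^(σ^2*t^2/2) + σ^2*e^(μ*t)*e^(σ^2*t^2/2)

E[X^4] = d^4M/dt^4 |_{t=0} = μ^4 + 6*μ^2*σ^2 + 3*σ^4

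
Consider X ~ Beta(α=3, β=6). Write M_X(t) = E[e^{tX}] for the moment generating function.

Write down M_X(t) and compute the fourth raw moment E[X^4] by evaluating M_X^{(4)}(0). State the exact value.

M_X(t) = ₁F₁(3; 9; t)
dM/dt = ₁F₁(4; 10; t)/3
d^2M/dt^2 = 2*₁F₁(5; 11; t)/15
d^3M/dt^3 = 2*₁F₁(6; 12; t)/33
d^4M/dt^4 = ₁F₁(7; 13; t)/33

E[X^4] = d^4M/dt^4 |_{t=0} = 1/33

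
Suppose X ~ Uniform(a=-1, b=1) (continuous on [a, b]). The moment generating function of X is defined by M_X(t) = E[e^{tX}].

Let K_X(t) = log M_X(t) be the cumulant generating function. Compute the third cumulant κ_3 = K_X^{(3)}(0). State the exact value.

κ_3 = K^(3)(0) = 0

M_X(t) = (e^(t) - e^(-t))/(2*t)
K_X(t) = log M_X(t) = -log(t) + log(e^(t) - e^(-t)) - log(2)
K^(3)(t) = (8*t^3*e^(4*t) + 8*t^3*e^(2*t) - 2*e^(6*t) + 6*e^(4*t) - 6*e^(2*t) + 2)/(t^3*e^(6*t) - 3*t^3*e^(4*t) + 3*t^3*e^(2*t) - t^3)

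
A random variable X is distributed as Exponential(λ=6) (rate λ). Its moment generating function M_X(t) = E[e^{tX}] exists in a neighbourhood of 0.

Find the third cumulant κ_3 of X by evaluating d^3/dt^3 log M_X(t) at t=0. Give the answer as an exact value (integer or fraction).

M_X(t) = 6/(6 - t)
K_X(t) = log M_X(t) = -log(6 - t) + log(6)
dK/dt = -1/(t - 6)
d^2K/dt^2 = 1/(t^2 - 12*t + 36)
d^3K/dt^3 = -2/(t^3 - 18*t^2 + 108*t - 216)

κ_3 = d^3K/dt^3 |_{t=0} = 1/108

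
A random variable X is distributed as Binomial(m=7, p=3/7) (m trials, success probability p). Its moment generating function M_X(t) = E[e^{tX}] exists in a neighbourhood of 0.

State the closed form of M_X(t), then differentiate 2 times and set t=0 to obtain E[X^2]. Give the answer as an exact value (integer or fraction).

E[X^2] = M^(2)(0) = 75/7

M_X(t) = (3*e^(t)/7 + 4/7)^7
M^(2)(t) = 2187*e^(7*t)/16807 + 104976*e^(6*t)/117649 + 291600*e^(5*t)/117649 + 414720*e^(4*t)/117649 + 311040*e^(3*t)/117649 + 110592*e^(2*t)/117649 + 12288*e^(t)/117649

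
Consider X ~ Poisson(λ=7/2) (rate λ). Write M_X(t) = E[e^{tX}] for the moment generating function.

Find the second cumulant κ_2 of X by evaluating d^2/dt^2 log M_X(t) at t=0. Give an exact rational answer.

M_X(t) = e^(7*e^(t)/2 - 7/2)
K_X(t) = log M_X(t) = 7*e^(t)/2 - 7/2
dK/dt = 7*e^(t)/2
d^2K/dt^2 = 7*e^(t)/2

κ_2 = d^2K/dt^2 |_{t=0} = 7/2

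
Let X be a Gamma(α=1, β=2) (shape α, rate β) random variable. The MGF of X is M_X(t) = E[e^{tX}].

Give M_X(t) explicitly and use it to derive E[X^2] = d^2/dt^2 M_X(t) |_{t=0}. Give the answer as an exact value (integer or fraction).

E[X^2] = d^2M/dt^2 |_{t=0} = 1/2

M_X(t) = 2/(2 - t)
dM/dt = 2/(t^2 - 4*t + 4)
d^2M/dt^2 = -4/(t^3 - 6*t^2 + 12*t - 8)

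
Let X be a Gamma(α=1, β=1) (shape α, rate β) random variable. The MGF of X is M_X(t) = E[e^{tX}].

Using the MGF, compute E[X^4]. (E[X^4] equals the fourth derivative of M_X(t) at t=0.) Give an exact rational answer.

E[X^4] = M′′′′(0) = 24

M_X(t) = 1/(1 - t)
M′(t) = 1/(t^2 - 2*t + 1)
M′′(t) = -2/(t^3 - 3*t^2 + 3*t - 1)
M′′′(t) = 6/(t^4 - 4*t^3 + 6*t^2 - 4*t + 1)
M′′′′(t) = -24/(t^5 - 5*t^4 + 10*t^3 - 10*t^2 + 5*t - 1)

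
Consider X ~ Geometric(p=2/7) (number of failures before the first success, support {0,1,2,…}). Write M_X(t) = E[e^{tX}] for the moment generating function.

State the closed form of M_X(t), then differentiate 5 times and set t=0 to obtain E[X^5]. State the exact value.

M_X(t) = 2/(7*(1 - 5*e^(t)/7))
dM/dt = 10*e^(t)/(25*e^(2*t) - 70*e^(t) + 49)
d^2M/dt^2 = (-50*e^(2*t) - 70*e^(t))/(125*e^(3*t) - 525*e^(2*t) + 735*e^(t) - 343)
d^3M/dt^3 = (250*e^(3*t) + 1400*e^(2*t) + 490*e^(t))/(625*e^(4*t) - 3500*e^(3*t) + 7350*e^(2*t) - 6860*e^(t) + 2401)
d^4M/dt^4 = (-1250*e^(4*t) - 19250*e^(3*t) - 26950*e^(2*t) - 3430*e^(t))/(3125*e^(5*t) - 21875*e^(4*t) + 61250*e^(3*t) - 85750*e^(2*t) + 60025*e^(t) - 16807)

E[X^5] = d^5M/dt^5 |_{t=0} = 47255/2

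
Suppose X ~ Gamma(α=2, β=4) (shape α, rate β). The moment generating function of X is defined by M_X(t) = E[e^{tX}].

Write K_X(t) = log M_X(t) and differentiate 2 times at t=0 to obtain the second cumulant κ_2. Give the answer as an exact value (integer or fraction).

κ_2 = D^2[K](0) = 1/8

M_X(t) = 16/(4 - t)^2
K_X(t) = log M_X(t) = -2*log(4 - t) + 4*log(2)
D^2[K](t) = 2/(t^2 - 8*t + 16)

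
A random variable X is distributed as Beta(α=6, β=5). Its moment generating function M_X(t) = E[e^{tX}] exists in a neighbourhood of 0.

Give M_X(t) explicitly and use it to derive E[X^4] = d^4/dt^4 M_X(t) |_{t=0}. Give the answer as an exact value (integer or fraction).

M_X(t) = ₁F₁(6; 11; t)
M^(4)(t) = 18*₁F₁(10; 15; t)/143

E[X^4] = M^(4)(0) = 18/143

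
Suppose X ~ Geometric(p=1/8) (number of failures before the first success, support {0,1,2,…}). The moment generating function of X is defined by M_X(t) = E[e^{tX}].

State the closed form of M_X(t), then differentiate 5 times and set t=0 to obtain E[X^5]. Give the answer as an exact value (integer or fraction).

M_X(t) = 1/(8*(1 - 7*e^(t)/8))
M′(t) = 7*e^(t)/(49*e^(2*t) - 112*e^(t) + 64)
M′′(t) = (-49*e^(2*t) - 56*e^(t))/(343*e^(3*t) - 1176*e^(2*t) + 1344*e^(t) - 512)
M′′′(t) = (343*e^(3*t) + 1568*e^(2*t) + 448*e^(t))/(2401*e^(4*t) - 10976*e^(3*t) + 18816*e^(2*t) - 14336*e^(t) + 4096)
M′′′′(t) = (-2401*e^(4*t) - 30184*e^(3*t) - 34496*e^(2*t) - 3584*e^(t))/(16807*e^(5*t) - 96040*e^(4*t) + 219520*e^(3*t) - 250880*e^(2*t) + 143360*e^(t) - 32768)

E[X^5] = M′′′′′(0) = 2646007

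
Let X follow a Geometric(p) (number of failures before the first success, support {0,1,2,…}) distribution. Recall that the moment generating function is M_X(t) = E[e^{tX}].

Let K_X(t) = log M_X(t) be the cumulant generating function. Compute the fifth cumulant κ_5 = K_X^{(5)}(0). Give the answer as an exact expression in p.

M_X(t) = p/(-(1 - p)*e^(t) + 1)
K_X(t) = log M_X(t) = log(p) - log(-(1 - p)*e^(t) + 1)
K′(t) = (-p*e^(t) + e^(t))/(p*e^(t) - e^(t) + 1)
K′′(t) = (-p*e^(t) + e^(t))/(p^2*e^(2*t) - 2*p*e^(2*t) + 2*p*e^(t) + e^(2*t) - 2*e^(t) + 1)

κ_5 = K′′′′′(0) = (p^4 - 15*p^3 + 50*p^2 - 60*p + 24)/p^5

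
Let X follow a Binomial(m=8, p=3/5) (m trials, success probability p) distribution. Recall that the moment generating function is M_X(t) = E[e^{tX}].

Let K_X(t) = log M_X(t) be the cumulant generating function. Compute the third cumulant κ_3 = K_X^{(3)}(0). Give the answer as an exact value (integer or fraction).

κ_3 = D^3[K](0) = -48/125

M_X(t) = (3*e^(t)/5 + 2/5)^8
K_X(t) = log M_X(t) = 8*log(3*e^(t)/5 + 2/5)
D^3[K](t) = (-144*e^(2*t) + 96*e^(t))/(27*e^(3*t) + 54*e^(2*t) + 36*e^(t) + 8)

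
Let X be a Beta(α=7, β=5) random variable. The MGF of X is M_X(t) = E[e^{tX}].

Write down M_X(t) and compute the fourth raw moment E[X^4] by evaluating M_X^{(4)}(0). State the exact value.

M_X(t) = ₁F₁(7; 12; t)
D^4[M](t) = 2*₁F₁(11; 16; t)/13

E[X^4] = D^4[M](0) = 2/13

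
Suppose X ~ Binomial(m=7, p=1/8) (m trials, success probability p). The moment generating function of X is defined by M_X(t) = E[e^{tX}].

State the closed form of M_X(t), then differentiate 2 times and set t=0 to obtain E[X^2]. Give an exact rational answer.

M_X(t) = (e^(t)/8 + 7/8)^7
dM/dt = 7*e^(7*t)/2097152 + 147*e^(6*t)/1048576 + 5145*e^(5*t)/2097152 + 12005*e^(4*t)/524288 + 252105*e^(3*t)/2097152 + 352947*e^(2*t)/1048576 + 823543*e^(t)/2097152
d^2M/dt^2 = 49*e^(7*t)/2097152 + 441*e^(6*t)/524288 + 25725*e^(5*t)/2097152 + 12005*e^(4*t)/131072 + 756315*e^(3*t)/2097152 + 352947*e^(2*t)/524288 + 823543*e^(t)/2097152

E[X^2] = d^2M/dt^2 |_{t=0} = 49/32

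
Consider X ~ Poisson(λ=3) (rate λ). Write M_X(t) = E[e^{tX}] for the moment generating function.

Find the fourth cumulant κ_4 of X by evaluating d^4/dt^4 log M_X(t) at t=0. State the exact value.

κ_4 = D^4[K](0) = 3

M_X(t) = e^(3*e^(t) - 3)
K_X(t) = log M_X(t) = 3*e^(t) - 3
D^4[K](t) = 3*e^(t)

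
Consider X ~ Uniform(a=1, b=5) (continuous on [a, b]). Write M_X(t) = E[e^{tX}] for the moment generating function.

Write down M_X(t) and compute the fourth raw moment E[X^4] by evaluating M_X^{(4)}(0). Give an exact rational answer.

E[X^4] = M^(4)(0) = 781/5

M_X(t) = (e^(5*t) - e^(t))/(4*t)
M^(4)(t) = (625*t^4*e^(5*t) - t^4*e^(t) - 500*t^3*e^(5*t) + 4*t^3*e^(t) + 300*t^2*e^(5*t) - 12*t^2*e^(t) - 120*t*e^(5*t) + 24*t*e^(t) + 24*e^(5*t) - 24*e^(t))/(4*t^5)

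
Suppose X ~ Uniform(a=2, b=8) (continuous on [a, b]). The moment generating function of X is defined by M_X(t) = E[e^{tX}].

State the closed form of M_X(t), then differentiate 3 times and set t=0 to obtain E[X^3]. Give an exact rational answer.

M_X(t) = (e^(8*t) - e^(2*t))/(6*t)
M^(3)(t) = (256*t^3*e^(8*t) - 4*t^3*e^(2*t) - 96*t^2*e^(8*t) + 6*t^2*e^(2*t) + 24*t*e^(8*t) - 6*t*e^(2*t) - 3*e^(8*t) + 3*e^(2*t))/(3*t^4)

E[X^3] = M^(3)(0) = 170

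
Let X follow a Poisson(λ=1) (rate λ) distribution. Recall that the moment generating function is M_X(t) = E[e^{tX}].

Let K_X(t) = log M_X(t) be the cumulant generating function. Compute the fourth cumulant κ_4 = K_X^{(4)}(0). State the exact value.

κ_4 = K^(4)(0) = 1

M_X(t) = e^(e^(t) - 1)
K_X(t) = log M_X(t) = e^(t) - 1
K^(4)(t) = e^(t)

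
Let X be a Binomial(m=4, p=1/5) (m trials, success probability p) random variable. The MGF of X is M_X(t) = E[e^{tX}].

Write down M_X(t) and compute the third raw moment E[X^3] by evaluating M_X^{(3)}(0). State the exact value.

E[X^3] = D^3[M](0) = 304/125

M_X(t) = (e^(t)/5 + 4/5)^4
D^3[M](t) = 64*e^(4*t)/625 + 432*e^(3*t)/625 + 768*e^(2*t)/625 + 256*e^(t)/625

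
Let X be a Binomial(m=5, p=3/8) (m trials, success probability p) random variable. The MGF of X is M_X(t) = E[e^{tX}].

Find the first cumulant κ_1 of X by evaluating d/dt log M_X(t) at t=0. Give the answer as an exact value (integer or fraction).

κ_1 = D[K](0) = 15/8

M_X(t) = (3*e^(t)/8 + 5/8)^5
K_X(t) = log M_X(t) = 5*log(3*e^(t)/8 + 5/8)
D[K](t) = 15*e^(t)/(3*e^(t) + 5)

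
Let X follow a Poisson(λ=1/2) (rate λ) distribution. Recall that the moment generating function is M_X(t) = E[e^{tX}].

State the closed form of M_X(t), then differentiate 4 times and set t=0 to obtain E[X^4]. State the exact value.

M_X(t) = e^(e^(t)/2 - 1/2)
D^4[M](t) = (e^(4*t)*e^(e^(t)/2) + 12*e^(3*t)*e^(e^(t)/2) + 28*e^(2*t)*e^(e^(t)/2) + 8*e^(t)*e^(e^(t)/2))*e^(-1/2)/16

E[X^4] = D^4[M](0) = 49/16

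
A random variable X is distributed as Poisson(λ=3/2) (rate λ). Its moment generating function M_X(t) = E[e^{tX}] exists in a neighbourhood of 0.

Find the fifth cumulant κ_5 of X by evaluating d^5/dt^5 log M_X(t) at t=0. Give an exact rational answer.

κ_5 = K′′′′′(0) = 3/2

M_X(t) = e^(3*e^(t)/2 - 3/2)
K_X(t) = log M_X(t) = 3*e^(t)/2 - 3/2
K′(t) = 3*e^(t)/2
K′′(t) = 3*e^(t)/2
K′′′(t) = 3*e^(t)/2
K′′′′(t) = 3*e^(t)/2
K′′′′′(t) = 3*e^(t)/2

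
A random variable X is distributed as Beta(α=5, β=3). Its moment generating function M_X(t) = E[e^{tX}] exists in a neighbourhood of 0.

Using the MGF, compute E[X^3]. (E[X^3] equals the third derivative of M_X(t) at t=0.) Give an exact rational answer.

E[X^3] = d^3M/dt^3 |_{t=0} = 7/24

M_X(t) = ₁F₁(5; 8; t)
dM/dt = 5*₁F₁(6; 9; t)/8
d^2M/dt^2 = 5*₁F₁(7; 10; t)/12
d^3M/dt^3 = 7*₁F₁(8; 11; t)/24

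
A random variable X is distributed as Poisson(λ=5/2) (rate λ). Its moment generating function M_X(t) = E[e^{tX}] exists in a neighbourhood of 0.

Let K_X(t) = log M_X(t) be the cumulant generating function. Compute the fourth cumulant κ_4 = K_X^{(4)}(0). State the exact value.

M_X(t) = e^(5*e^(t)/2 - 5/2)
K_X(t) = log M_X(t) = 5*e^(t)/2 - 5/2
K′(t) = 5*e^(t)/2
K′′(t) = 5*e^(t)/2
K′′′(t) = 5*e^(t)/2
K′′′′(t) = 5*e^(t)/2

κ_4 = K′′′′(0) = 5/2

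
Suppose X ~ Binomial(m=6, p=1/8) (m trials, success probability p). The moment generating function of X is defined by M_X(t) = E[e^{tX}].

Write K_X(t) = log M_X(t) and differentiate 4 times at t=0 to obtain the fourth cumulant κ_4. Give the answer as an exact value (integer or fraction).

κ_4 = K^(4)(0) = 231/1024

M_X(t) = (e^(t)/8 + 7/8)^6
K_X(t) = log M_X(t) = 6*log(e^(t)/8 + 7/8)
K^(4)(t) = (42*e^(3*t) - 1176*e^(2*t) + 2058*e^(t))/(e^(4*t) + 28*e^(3*t) + 294*e^(2*t) + 1372*e^(t) + 2401)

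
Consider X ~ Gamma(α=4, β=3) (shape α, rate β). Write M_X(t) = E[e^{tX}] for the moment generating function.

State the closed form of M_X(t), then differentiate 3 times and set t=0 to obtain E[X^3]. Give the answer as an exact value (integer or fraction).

E[X^3] = M′′′(0) = 40/9

M_X(t) = 81/(3 - t)^4
M′(t) = -324/(t^5 - 15*t^4 + 90*t^3 - 270*t^2 + 405*t - 243)
M′′(t) = 1620/(t^6 - 18*t^5 + 135*t^4 - 540*t^3 + 1215*t^2 - 1458*t + 729)
M′′′(t) = -9720/(t^7 - 21*t^6 + 189*t^5 - 945*t^4 + 2835*t^3 - 5103*t^2 + 5103*t - 2187)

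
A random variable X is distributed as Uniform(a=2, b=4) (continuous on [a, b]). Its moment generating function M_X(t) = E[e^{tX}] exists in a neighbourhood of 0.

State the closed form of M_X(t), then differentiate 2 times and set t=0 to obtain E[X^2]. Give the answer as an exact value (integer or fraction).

M_X(t) = (e^(4*t) - e^(2*t))/(2*t)
dM/dt = (4*t*e^(4*t) - 2*t*e^(2*t) - e^(4*t) + e^(2*t))/(2*t^2)
d^2M/dt^2 = (8*t^2*e^(4*t) - 2*t^2*e^(2*t) - 4*t*e^(4*t) + 2*t*e^(2*t) + e^(4*t) - e^(2*t))/t^3

E[X^2] = d^2M/dt^2 |_{t=0} = 28/3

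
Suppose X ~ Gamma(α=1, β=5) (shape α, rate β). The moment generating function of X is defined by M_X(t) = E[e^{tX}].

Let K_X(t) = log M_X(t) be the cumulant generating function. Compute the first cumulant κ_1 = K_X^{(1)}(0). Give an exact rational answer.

κ_1 = D[K](0) = 1/5

M_X(t) = 5/(5 - t)
K_X(t) = log M_X(t) = -log(5 - t) + log(5)
D[K](t) = -1/(t - 5)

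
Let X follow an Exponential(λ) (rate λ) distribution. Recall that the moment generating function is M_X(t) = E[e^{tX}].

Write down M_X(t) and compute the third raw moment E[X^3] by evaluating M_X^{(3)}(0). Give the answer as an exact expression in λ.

E[X^3] = M′′′(0) = 6/λ^3

M_X(t) = λ/(λ - t)
M′(t) = λ/(λ^2 - 2*λ*t + t^2)
M′′(t) = -2*λ/(-λ^3 + 3*λ^2*t - 3*λ*t^2 + t^3)
M′′′(t) = 6*λ/(λ^4 - 4*λ^3*t + 6*λ^2*t^2 - 4*λ*t^3 + t^4)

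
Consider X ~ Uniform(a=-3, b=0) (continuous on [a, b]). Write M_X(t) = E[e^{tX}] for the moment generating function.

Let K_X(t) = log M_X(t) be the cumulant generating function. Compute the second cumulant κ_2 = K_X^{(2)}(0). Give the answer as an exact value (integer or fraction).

κ_2 = K^(2)(0) = 3/4

M_X(t) = (1 - e^(-3*t))/(3*t)
K_X(t) = log M_X(t) = -log(t) + log(1 - e^(-3*t)) - log(3)
K^(2)(t) = (-9*t^2*e^(3*t) + e^(6*t) - 2*e^(3*t) + 1)/(t^2*e^(6*t) - 2*t^2*e^(3*t) + t^2)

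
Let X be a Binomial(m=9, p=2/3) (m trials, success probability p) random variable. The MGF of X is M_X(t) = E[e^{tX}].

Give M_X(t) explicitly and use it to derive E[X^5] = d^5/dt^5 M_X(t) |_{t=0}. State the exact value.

M_X(t) = (2*e^(t)/3 + 1/3)^9

E[X^5] = D^5[M](0) = 109654/9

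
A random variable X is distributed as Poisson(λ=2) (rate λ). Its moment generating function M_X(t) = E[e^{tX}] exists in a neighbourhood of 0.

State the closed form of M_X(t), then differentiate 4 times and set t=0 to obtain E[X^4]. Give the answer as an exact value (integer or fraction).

M_X(t) = e^(2*e^(t) - 2)
dM/dt = 2*e^(-2)*e^(t)*e^(2*e^(t))
d^2M/dt^2 = (4*e^(2*t)*e^(2*e^(t)) + 2*e^(t)*e^(2*e^(t)))*e^(-2)
d^3M/dt^3 = (8*e^(3*t)*e^(2*e^(t)) + 12*e^(2*t)*e^(2*e^(t)) + 2*e^(t)*e^(2*e^(t)))*e^(-2)
d^4M/dt^4 = (16*e^(4*t)*e^(2*e^(t)) + 48*e^(3*t)*e^(2*e^(t)) + 28*e^(2*t)*e^(2*e^(t)) + 2*e^(t)*e^(2*e^(t)))*e^(-2)

E[X^4] = d^4M/dt^4 |_{t=0} = 94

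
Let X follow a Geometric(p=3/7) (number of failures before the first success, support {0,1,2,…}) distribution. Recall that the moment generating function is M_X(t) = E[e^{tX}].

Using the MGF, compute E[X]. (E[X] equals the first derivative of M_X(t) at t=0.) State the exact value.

M_X(t) = 3/(7*(1 - 4*e^(t)/7))
M^(1)(t) = 12*e^(t)/(16*e^(2*t) - 56*e^(t) + 49)

E[X] = M^(1)(0) = 4/3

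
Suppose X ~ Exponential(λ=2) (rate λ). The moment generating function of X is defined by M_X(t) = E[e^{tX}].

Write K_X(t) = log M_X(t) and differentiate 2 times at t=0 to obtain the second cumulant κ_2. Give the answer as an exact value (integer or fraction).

κ_2 = K^(2)(0) = 1/4

M_X(t) = 2/(2 - t)
K_X(t) = log M_X(t) = -log(2 - t) + log(2)
K^(2)(t) = 1/(t^2 - 4*t + 4)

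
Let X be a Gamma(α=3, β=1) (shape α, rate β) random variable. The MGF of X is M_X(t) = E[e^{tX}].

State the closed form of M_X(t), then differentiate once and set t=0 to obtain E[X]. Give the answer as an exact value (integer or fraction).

E[X] = M′(0) = 3

M_X(t) = (1 - t)^(-3)
M′(t) = 3/(t^4 - 4*t^3 + 6*t^2 - 4*t + 1)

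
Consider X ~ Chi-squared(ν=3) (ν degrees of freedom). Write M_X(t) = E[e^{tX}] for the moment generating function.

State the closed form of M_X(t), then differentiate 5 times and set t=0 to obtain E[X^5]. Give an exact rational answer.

E[X^5] = d^5M/dt^5 |_{t=0} = 10395

M_X(t) = (1 - 2*t)^(-3/2)
dM/dt = 3/(4*t^2*√(1 - 2*t) - 4*t*√(1 - 2*t) + √(1 - 2*t))
d^2M/dt^2 = -15/(8*t^3*√(1 - 2*t) - 12*t^2*√(1 - 2*t) + 6*t*√(1 - 2*t) - √(1 - 2*t))
d^3M/dt^3 = 105/(16*t^4*√(1 - 2*t) - 32*t^3*√(1 - 2*t) + 24*t^2*√(1 - 2*t) - 8*t*√(1 - 2*t) + √(1 - 2*t))
d^4M/dt^4 = -945/(32*t^5*√(1 - 2*t) - 80*t^4*√(1 - 2*t) + 80*t^3*√(1 - 2*t) - 40*t^2*√(1 - 2*t) + 10*t*√(1 - 2*t) - √(1 - 2*t))
d^5M/dt^5 = 10395/(64*t^6*√(1 - 2*t) - 192*t^5*√(1 - 2*t) + 240*t^4*√(1 - 2*t) - 160*t^3*√(1 - 2*t) + 60*t^2*√(1 - 2*t) - 12*t*√(1 - 2*t) + √(1 - 2*t))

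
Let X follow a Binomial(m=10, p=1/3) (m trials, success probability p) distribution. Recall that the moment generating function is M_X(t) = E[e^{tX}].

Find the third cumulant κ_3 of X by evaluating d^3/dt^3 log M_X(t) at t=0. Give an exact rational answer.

M_X(t) = (e^(t)/3 + 2/3)^10
K_X(t) = log M_X(t) = 10*log(e^(t)/3 + 2/3)
K′(t) = 10*e^(t)/(e^(t) + 2)
K′′(t) = 20*e^(t)/(e^(2*t) + 4*e^(t) + 4)
K′′′(t) = (-20*e^(2*t) + 40*e^(t))/(e^(3*t) + 6*e^(2*t) + 12*e^(t) + 8)

κ_3 = K′′′(0) = 20/27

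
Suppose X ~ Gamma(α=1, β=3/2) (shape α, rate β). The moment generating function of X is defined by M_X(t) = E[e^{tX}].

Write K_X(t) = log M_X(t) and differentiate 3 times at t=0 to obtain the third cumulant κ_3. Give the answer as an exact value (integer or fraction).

κ_3 = K^(3)(0) = 16/27

M_X(t) = 3/(2*(3/2 - t))
K_X(t) = log M_X(t) = -log(3/2 - t) - log(2) + log(3)
K^(3)(t) = -16/(8*t^3 - 36*t^2 + 54*t - 27)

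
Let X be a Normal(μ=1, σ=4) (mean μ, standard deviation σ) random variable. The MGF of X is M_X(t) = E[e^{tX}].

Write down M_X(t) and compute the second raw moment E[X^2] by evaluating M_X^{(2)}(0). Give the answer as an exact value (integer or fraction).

E[X^2] = M′′(0) = 17

M_X(t) = e^(8*t^2 + t)
M′(t) = 16*t*e^(t)*e^(8*t^2) + e^(t)*e^(8*t^2)
M′′(t) = 256*t^2*e^(t)*e^(8*t^2) + 32*t*e^(t)*e^(8*t^2) + 17*e^(t)*e^(8*t^2)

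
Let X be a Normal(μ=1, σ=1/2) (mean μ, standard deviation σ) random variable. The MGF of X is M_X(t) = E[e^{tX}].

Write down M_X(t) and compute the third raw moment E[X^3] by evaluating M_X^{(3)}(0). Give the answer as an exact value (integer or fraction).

E[X^3] = M′′′(0) = 7/4

M_X(t) = e^(t^2/8 + t)
M′(t) = t*e^(t)*e^(t^2/8)/4 + e^(t)*e^(t^2/8)
M′′(t) = t^2*e^(t)*e^(t^2/8)/16 + t*e^(t)*e^(t^2/8)/2 + 5*e^(t)*e^(t^2/8)/4
M′′′(t) = t^3*e^(t)*e^(t^2/8)/64 + 3*t^2*e^(t)*e^(t^2/8)/16 + 15*t*e^(t)*e^(t^2/8)/16 + 7*e^(t)*e^(t^2/8)/4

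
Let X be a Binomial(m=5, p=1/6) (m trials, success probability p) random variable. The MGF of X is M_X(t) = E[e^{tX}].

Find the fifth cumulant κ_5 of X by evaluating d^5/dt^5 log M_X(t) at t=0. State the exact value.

κ_5 = K′′′′′(0) = -25/81

M_X(t) = (e^(t)/6 + 5/6)^5
K_X(t) = log M_X(t) = 5*log(e^(t)/6 + 5/6)
K′(t) = 5*e^(t)/(e^(t) + 5)
K′′(t) = 25*e^(t)/(e^(2*t) + 10*e^(t) + 25)
K′′′(t) = (-25*e^(2*t) + 125*e^(t))/(e^(3*t) + 15*e^(2*t) + 75*e^(t) + 125)
K′′′′(t) = (25*e^(3*t) - 500*e^(2*t) + 625*e^(t))/(e^(4*t) + 20*e^(3*t) + 150*e^(2*t) + 500*e^(t) + 625)
K′′′′′(t) = (-25*e^(4*t) + 1375*e^(3*t) - 6875*e^(2*t) + 3125*e^(t))/(e^(5*t) + 25*e^(4*t) + 250*e^(3*t) + 1250*e^(2*t) + 3125*e^(t) + 3125)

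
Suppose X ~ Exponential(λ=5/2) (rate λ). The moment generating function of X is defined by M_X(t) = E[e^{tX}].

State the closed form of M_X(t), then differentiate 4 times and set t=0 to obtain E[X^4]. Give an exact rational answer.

E[X^4] = D^4[M](0) = 384/625

M_X(t) = 5/(2*(5/2 - t))
D^4[M](t) = -1920/(32*t^5 - 400*t^4 + 2000*t^3 - 5000*t^2 + 6250*t - 3125)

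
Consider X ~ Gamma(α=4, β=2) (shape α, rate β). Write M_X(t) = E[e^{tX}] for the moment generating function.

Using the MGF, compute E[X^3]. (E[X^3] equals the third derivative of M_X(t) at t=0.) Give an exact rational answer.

E[X^3] = M′′′(0) = 15

M_X(t) = 16/(2 - t)^4
M′(t) = -64/(t^5 - 10*t^4 + 40*t^3 - 80*t^2 + 80*t - 32)
M′′(t) = 320/(t^6 - 12*t^5 + 60*t^4 - 160*t^3 + 240*t^2 - 192*t + 64)
M′′′(t) = -1920/(t^7 - 14*t^6 + 84*t^5 - 280*t^4 + 560*t^3 - 672*t^2 + 448*t - 128)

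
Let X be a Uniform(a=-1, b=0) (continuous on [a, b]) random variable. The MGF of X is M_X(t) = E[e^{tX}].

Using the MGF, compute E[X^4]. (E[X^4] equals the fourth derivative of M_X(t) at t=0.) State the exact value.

M_X(t) = (1 - e^(-t))/t
M′(t) = (t - e^(t) + 1)*e^(-t)/t^2
M′′(t) = (-t^2 - 2*t + 2*e^(t) - 2)*e^(-t)/t^3
M′′′(t) = (t^3 + 3*t^2 + 6*t - 6*e^(t) + 6)*e^(-t)/t^4
M′′′′(t) = (-t^4 - 4*t^3 - 12*t^2 - 24*t + 24*e^(t) - 24)*e^(-t)/t^5

E[X^4] = M′′′′(0) = 1/5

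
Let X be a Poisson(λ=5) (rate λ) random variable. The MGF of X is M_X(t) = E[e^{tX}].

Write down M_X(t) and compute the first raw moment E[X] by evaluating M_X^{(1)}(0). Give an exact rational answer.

M_X(t) = e^(5*e^(t) - 5)
M^(1)(t) = 5*e^(-5)*e^(t)*e^(5*e^(t))

E[X] = M^(1)(0) = 5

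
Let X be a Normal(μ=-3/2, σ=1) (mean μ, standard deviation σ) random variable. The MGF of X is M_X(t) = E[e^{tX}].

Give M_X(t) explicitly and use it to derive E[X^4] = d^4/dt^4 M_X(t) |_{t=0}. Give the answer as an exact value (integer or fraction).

E[X^4] = D^4[M](0) = 345/16

M_X(t) = e^(t^2/2 - 3*t/2)
D^4[M](t) = (16*t^4*e^(t^2/2) - 96*t^3*e^(t^2/2) + 312*t^2*e^(t^2/2) - 504*t*e^(t^2/2) + 345*e^(t^2/2))*e^(-3*t/2)/16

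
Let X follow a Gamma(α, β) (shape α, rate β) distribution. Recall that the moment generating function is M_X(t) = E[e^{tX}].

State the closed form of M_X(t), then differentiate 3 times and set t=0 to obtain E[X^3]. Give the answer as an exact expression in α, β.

E[X^3] = d^3M/dt^3 |_{t=0} = α*(α^2 + 3*α + 2)/β^3

M_X(t) = (β/(β - t))^α
dM/dt = -α*β^α*(1/(β - t))^α/(-β + t)
d^2M/dt^2 = (α^2*β^α*(1/(β - t))^α + α*β^α*(1/(β - t))^α)/(β^2 - 2*β*t + t^2)
d^3M/dt^3 = (-α^3*β^α*(1/(β - t))^α - 3*α^2*β^α*(1/(β - t))^α - 2*α*β^α*(1/(β - t))^α)/(-β^3 + 3*β^2*t - 3*β*t^2 + t^3)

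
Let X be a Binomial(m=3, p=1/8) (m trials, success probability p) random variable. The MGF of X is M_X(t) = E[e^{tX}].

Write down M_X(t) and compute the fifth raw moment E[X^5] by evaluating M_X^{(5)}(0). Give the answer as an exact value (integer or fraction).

E[X^5] = D^5[M](0) = 531/256

M_X(t) = (e^(t)/8 + 7/8)^3
D^5[M](t) = 243*e^(3*t)/512 + 21*e^(2*t)/16 + 147*e^(t)/512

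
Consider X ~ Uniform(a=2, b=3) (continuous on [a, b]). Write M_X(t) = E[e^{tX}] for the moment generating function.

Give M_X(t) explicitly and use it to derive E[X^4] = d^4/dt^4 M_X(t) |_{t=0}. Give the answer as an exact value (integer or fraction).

M_X(t) = (e^(3*t) - e^(2*t))/t
dM/dt = (3*t*e^(3*t) - 2*t*e^(2*t) - e^(3*t) + e^(2*t))/t^2
d^2M/dt^2 = (9*t^2*e^(3*t) - 4*t^2*e^(2*t) - 6*t*e^(3*t) + 4*t*e^(2*t) + 2*e^(3*t) - 2*e^(2*t))/t^3
d^3M/dt^3 = (27*t^3*e^(3*t) - 8*t^3*e^(2*t) - 27*t^2*e^(3*t) + 12*t^2*e^(2*t) + 18*t*e^(3*t) - 12*t*e^(2*t) - 6*e^(3*t) + 6*e^(2*t))/t^4

E[X^4] = d^4M/dt^4 |_{t=0} = 211/5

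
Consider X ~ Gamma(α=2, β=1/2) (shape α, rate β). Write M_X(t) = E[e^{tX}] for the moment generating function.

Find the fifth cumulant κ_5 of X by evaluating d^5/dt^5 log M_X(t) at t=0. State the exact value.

M_X(t) = 1/(4*(1/2 - t)^2)
K_X(t) = log M_X(t) = -2*log(1/2 - t) - 2*log(2)
K^(5)(t) = -1536/(32*t^5 - 80*t^4 + 80*t^3 - 40*t^2 + 10*t - 1)

κ_5 = K^(5)(0) = 1536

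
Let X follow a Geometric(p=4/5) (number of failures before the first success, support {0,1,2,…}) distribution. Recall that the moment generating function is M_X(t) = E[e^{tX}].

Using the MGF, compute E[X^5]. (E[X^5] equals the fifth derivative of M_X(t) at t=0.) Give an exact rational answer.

E[X^5] = D^5[M](0) = 707/128

M_X(t) = 4/(5*(1 - e^(t)/5))
D^5[M](t) = (4*e^(5*t) + 520*e^(4*t) + 6600*e^(3*t) + 13000*e^(2*t) + 2500*e^(t))/(e^(6*t) - 30*e^(5*t) + 375*e^(4*t) - 2500*e^(3*t) + 9375*e^(2*t) - 18750*e^(t) + 15625)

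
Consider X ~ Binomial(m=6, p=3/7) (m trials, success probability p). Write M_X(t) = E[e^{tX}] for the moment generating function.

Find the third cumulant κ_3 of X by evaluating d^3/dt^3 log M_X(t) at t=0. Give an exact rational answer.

κ_3 = K′′′(0) = 72/343

M_X(t) = (3*e^(t)/7 + 4/7)^6
K_X(t) = log M_X(t) = 6*log(3*e^(t)/7 + 4/7)
K′(t) = 18*e^(t)/(3*e^(t) + 4)
K′′(t) = 72*e^(t)/(9*e^(2*t) + 24*e^(t) + 16)
K′′′(t) = (-216*e^(2*t) + 288*e^(t))/(27*e^(3*t) + 108*e^(2*t) + 144*e^(t) + 64)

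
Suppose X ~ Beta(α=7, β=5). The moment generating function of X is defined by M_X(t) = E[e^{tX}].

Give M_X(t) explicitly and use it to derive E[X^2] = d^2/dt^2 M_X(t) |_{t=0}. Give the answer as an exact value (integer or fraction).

E[X^2] = D^2[M](0) = 14/39

M_X(t) = ₁F₁(7; 12; t)
D^2[M](t) = 14*₁F₁(9; 14; t)/39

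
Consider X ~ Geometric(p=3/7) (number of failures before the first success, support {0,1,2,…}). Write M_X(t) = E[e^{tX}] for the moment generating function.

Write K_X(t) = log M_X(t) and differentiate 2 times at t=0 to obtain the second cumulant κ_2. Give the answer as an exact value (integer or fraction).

κ_2 = D^2[K](0) = 28/9

M_X(t) = 3/(7*(1 - 4*e^(t)/7))
K_X(t) = log M_X(t) = -log(1 - 4*e^(t)/7) - log(7) + log(3)
D^2[K](t) = 28*e^(t)/(16*e^(2*t) - 56*e^(t) + 49)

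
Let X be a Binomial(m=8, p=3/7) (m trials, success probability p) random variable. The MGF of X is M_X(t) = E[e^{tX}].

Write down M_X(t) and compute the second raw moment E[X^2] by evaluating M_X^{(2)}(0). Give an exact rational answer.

E[X^2] = M^(2)(0) = 96/7

M_X(t) = (3*e^(t)/7 + 4/7)^8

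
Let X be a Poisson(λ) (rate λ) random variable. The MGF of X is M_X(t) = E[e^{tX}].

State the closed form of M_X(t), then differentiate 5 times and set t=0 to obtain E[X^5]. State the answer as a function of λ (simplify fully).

M_X(t) = e^(λ*(e^(t) - 1))
M′(t) = λ*e^(-λ)*e^(t)*e^(λ*e^(t))
M′′(t) = (λ^2*e^(2*t)*e^(λ*e^(t)) + λ*e^(t)*e^(λ*e^(t)))*e^(-λ)
M′′′(t) = (λ^3*e^(3*t)*e^(λ*e^(t)) + 3*λ^2*e^(2*t)*e^(λ*e^(t)) + λ*e^(t)*e^(λ*e^(t)))*e^(-λ)
M′′′′(t) = (λ^4*e^(4*t)*e^(λ*e^(t)) + 6*λ^3*e^(3*t)*e^(λ*e^(t)) + 7*λ^2*e^(2*t)*e^(λ*e^(t)) + λ*e^(t)*e^(λ*e^(t)))*e^(-λ)
M′′′′′(t) = (λ^5*e^(5*t)*e^(λ*e^(t)) + 10*λ^4*e^(4*t)*e^(λ*e^(t)) + 25*λ^3*e^(3*t)*e^(λ*e^(t)) + 15*λ^2*e^(2*t)*e^(λ*e^(t)) + λ*e^(t)*e^(λ*e^(t)))*e^(-λ)

E[X^5] = M′′′′′(0) = λ*(λ^4 + 10*λ^3 + 25*λ^2 + 15*λ + 1)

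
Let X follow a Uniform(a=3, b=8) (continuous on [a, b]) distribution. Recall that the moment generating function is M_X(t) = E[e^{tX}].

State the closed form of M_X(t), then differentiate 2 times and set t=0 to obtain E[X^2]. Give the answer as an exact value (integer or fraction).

M_X(t) = (e^(8*t) - e^(3*t))/(5*t)
D^2[M](t) = (64*t^2*e^(8*t) - 9*t^2*e^(3*t) - 16*t*e^(8*t) + 6*t*e^(3*t) + 2*e^(8*t) - 2*e^(3*t))/(5*t^3)

E[X^2] = D^2[M](0) = 97/3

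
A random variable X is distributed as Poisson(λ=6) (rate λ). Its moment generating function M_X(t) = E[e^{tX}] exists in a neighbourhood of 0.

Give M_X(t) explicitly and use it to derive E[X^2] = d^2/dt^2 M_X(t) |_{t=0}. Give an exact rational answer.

M_X(t) = e^(6*e^(t) - 6)
M′(t) = 6*e^(-6)*e^(t)*e^(6*e^(t))
M′′(t) = (36*e^(2*t)*e^(6*e^(t)) + 6*e^(t)*e^(6*e^(t)))*e^(-6)

E[X^2] = M′′(0) = 42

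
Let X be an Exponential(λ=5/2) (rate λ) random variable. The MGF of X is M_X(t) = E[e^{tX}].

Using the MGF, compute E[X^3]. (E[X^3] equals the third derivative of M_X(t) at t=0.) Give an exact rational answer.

M_X(t) = 5/(2*(5/2 - t))
D^3[M](t) = 240/(16*t^4 - 160*t^3 + 600*t^2 - 1000*t + 625)

E[X^3] = D^3[M](0) = 48/125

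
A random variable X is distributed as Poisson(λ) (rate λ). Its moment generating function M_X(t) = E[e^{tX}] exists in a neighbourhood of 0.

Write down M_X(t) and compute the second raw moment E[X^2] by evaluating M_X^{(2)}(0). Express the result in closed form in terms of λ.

E[X^2] = M^(2)(0) = λ*(λ + 1)

M_X(t) = e^(λ*(e^(t) - 1))
M^(2)(t) = (λ^2*e^(2*t)*e^(λ*e^(t)) + λ*e^(t)*e^(λ*e^(t)))*e^(-λ)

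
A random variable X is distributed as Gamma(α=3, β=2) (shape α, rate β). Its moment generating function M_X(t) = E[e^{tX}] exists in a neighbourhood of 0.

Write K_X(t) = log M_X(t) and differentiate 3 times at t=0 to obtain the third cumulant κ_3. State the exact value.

κ_3 = D^3[K](0) = 3/4

M_X(t) = 8/(2 - t)^3
K_X(t) = log M_X(t) = -3*log(2 - t) + 3*log(2)
D^3[K](t) = -6/(t^3 - 6*t^2 + 12*t - 8)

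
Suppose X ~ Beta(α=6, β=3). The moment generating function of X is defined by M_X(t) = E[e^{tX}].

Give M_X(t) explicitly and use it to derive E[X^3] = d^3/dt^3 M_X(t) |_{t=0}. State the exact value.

E[X^3] = M′′′(0) = 56/165

M_X(t) = ₁F₁(6; 9; t)
M′(t) = 2*₁F₁(7; 10; t)/3
M′′(t) = 7*₁F₁(8; 11; t)/15
M′′′(t) = 56*₁F₁(9; 12; t)/165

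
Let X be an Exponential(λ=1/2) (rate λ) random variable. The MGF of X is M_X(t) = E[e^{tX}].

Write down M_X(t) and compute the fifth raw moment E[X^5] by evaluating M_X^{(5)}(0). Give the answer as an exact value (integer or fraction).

M_X(t) = 1/(2*(1/2 - t))
D^5[M](t) = 3840/(64*t^6 - 192*t^5 + 240*t^4 - 160*t^3 + 60*t^2 - 12*t + 1)

E[X^5] = D^5[M](0) = 3840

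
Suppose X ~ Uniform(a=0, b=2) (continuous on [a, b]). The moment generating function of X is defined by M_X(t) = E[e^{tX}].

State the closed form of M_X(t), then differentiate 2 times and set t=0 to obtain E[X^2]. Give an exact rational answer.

E[X^2] = d^2M/dt^2 |_{t=0} = 4/3

M_X(t) = (e^(2*t) - 1)/(2*t)
dM/dt = (2*t*e^(2*t) - e^(2*t) + 1)/(2*t^2)
d^2M/dt^2 = (2*t^2*e^(2*t) - 2*t*e^(2*t) + e^(2*t) - 1)/t^3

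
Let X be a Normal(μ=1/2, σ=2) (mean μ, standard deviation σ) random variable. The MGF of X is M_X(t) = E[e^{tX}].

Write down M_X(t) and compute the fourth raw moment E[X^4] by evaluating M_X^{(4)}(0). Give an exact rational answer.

E[X^4] = M^(4)(0) = 865/16

M_X(t) = e^(2*t^2 + t/2)
M^(4)(t) = 256*t^4*e^(t/2)*e^(2*t^2) + 128*t^3*e^(t/2)*e^(2*t^2) + 408*t^2*e^(t/2)*e^(2*t^2) + 98*t*e^(t/2)*e^(2*t^2) + 865*e^(t/2)*e^(2*t^2)/16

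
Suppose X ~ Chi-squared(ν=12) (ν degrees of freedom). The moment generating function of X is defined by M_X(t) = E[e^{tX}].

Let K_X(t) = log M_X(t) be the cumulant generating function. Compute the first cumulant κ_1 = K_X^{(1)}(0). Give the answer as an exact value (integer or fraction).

M_X(t) = (1 - 2*t)^(-6)
K_X(t) = log M_X(t) = -6*log(1 - 2*t)
dK/dt = -12/(2*t - 1)

κ_1 = dK/dt |_{t=0} = 12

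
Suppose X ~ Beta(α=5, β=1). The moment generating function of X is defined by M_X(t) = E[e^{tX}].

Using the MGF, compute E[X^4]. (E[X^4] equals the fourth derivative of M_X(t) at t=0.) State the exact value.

M_X(t) = ₁F₁(5; 6; t)
D^4[M](t) = 5*₁F₁(9; 10; t)/9

E[X^4] = D^4[M](0) = 5/9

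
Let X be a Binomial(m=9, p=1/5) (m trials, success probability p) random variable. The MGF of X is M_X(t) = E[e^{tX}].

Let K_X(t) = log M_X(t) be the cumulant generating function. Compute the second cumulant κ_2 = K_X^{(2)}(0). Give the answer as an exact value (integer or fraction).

M_X(t) = (e^(t)/5 + 4/5)^9
K_X(t) = log M_X(t) = 9*log(e^(t)/5 + 4/5)
K^(2)(t) = 36*e^(t)/(e^(2*t) + 8*e^(t) + 16)

κ_2 = K^(2)(0) = 36/25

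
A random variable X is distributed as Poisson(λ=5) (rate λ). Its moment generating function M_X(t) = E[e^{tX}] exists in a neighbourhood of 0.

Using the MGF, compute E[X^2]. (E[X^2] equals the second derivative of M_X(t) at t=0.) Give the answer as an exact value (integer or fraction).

M_X(t) = e^(5*e^(t) - 5)
dM/dt = 5*e^(-5)*e^(t)*e^(5*e^(t))
d^2M/dt^2 = (25*e^(2*t)*e^(5*e^(t)) + 5*e^(t)*e^(5*e^(t)))*e^(-5)

E[X^2] = d^2M/dt^2 |_{t=0} = 30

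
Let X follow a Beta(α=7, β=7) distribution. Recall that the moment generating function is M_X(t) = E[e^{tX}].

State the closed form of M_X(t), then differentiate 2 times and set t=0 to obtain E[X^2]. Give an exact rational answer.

E[X^2] = M^(2)(0) = 4/15

M_X(t) = ₁F₁(7; 14; t)
M^(2)(t) = 4*₁F₁(9; 16; t)/15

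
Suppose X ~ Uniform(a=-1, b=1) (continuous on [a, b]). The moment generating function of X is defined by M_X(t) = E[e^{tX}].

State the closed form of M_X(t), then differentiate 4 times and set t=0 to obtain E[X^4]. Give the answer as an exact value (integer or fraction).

M_X(t) = (e^(t) - e^(-t))/(2*t)
M′(t) = (t*e^(2*t) + t - e^(2*t) + 1)*e^(-t)/(2*t^2)
M′′(t) = (t^2*e^(2*t) - t^2 - 2*t*e^(2*t) - 2*t + 2*e^(2*t) - 2)*e^(-t)/(2*t^3)
M′′′(t) = (t^3*e^(2*t) + t^3 - 3*t^2*e^(2*t) + 3*t^2 + 6*t*e^(2*t) + 6*t - 6*e^(2*t) + 6)*e^(-t)/(2*t^4)
M′′′′(t) = (t^4*e^(2*t) - t^4 - 4*t^3*e^(2*t) - 4*t^3 + 12*t^2*e^(2*t) - 12*t^2 - 24*t*e^(2*t) - 24*t + 24*e^(2*t) - 24)*e^(-t)/(2*t^5)

E[X^4] = M′′′′(0) = 1/5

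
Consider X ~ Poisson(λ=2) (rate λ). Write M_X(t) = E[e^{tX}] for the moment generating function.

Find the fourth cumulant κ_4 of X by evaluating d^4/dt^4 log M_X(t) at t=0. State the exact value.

M_X(t) = e^(2*e^(t) - 2)
K_X(t) = log M_X(t) = 2*e^(t) - 2
K′(t) = 2*e^(t)
K′′(t) = 2*e^(t)
K′′′(t) = 2*e^(t)
K′′′′(t) = 2*e^(t)

κ_4 = K′′′′(0) = 2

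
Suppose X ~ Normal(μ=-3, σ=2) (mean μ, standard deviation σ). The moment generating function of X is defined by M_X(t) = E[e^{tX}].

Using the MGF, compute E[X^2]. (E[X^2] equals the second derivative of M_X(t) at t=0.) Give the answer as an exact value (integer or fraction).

M_X(t) = e^(2*t^2 - 3*t)
M′(t) = 4*t*e^(-3*t)*e^(2*t^2) - 3*e^(-3*t)*e^(2*t^2)
M′′(t) = (16*t^2*e^(2*t^2) - 24*t*e^(2*t^2) + 13*e^(2*t^2))*e^(-3*t)

E[X^2] = M′′(0) = 13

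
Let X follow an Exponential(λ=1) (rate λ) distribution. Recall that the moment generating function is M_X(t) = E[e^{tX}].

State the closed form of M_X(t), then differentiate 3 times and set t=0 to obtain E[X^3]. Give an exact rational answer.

M_X(t) = 1/(1 - t)
D^3[M](t) = 6/(t^4 - 4*t^3 + 6*t^2 - 4*t + 1)

E[X^3] = D^3[M](0) = 6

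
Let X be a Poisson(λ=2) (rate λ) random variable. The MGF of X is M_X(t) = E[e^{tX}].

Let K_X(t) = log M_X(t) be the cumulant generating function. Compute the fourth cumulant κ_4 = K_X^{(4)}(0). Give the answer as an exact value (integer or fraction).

κ_4 = K′′′′(0) = 2

M_X(t) = e^(2*e^(t) - 2)
K_X(t) = log M_X(t) = 2*e^(t) - 2
K′(t) = 2*e^(t)
K′′(t) = 2*e^(t)
K′′′(t) = 2*e^(t)
K′′′′(t) = 2*e^(t)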